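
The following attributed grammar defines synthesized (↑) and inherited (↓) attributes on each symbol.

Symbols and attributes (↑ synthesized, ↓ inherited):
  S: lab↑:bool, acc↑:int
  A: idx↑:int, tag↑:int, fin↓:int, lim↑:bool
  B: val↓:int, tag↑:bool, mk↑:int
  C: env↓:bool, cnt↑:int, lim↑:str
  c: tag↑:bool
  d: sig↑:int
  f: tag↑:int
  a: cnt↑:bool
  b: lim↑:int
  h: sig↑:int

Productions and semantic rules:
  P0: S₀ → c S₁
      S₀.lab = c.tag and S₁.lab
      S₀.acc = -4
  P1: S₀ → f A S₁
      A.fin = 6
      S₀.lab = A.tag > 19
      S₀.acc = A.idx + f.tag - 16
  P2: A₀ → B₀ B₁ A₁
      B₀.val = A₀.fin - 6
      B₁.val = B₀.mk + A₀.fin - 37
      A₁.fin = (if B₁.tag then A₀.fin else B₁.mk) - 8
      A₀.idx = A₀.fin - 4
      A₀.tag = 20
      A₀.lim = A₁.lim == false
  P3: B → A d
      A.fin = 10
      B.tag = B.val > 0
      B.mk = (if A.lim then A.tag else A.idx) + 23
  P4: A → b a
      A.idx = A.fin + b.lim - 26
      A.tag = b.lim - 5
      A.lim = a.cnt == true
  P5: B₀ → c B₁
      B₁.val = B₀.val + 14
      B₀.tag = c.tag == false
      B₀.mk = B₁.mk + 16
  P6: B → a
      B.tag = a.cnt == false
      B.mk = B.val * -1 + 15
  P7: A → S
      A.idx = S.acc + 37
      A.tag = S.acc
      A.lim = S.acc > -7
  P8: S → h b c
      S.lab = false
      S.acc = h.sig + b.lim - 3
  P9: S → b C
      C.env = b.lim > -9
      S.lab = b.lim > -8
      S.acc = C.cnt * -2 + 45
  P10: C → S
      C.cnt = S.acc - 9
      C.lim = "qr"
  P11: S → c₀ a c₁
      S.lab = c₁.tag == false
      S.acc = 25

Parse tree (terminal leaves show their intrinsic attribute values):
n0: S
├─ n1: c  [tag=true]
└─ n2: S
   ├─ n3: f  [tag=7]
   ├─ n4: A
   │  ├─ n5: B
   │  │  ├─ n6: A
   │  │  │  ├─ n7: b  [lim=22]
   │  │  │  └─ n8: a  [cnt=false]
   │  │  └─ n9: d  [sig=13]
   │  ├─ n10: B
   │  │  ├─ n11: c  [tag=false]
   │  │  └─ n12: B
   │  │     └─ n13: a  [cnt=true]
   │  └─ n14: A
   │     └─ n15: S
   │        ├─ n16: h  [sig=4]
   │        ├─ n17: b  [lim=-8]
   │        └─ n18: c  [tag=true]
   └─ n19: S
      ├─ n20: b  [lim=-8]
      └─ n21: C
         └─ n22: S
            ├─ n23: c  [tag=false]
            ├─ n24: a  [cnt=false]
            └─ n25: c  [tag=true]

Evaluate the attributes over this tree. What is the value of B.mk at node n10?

1. n1.tag = true  [terminal]
2. n3.tag = 7  [terminal]
3. n4.fin = 6  [6]
4. n5.val = 0  [A₀.fin - 6]
5. n6.fin = 10  [10]
6. n7.lim = 22  [terminal]
7. n8.cnt = false  [terminal]
8. n6.idx = 6  [A.fin + b.lim - 26]
9. n6.tag = 17  [b.lim - 5]
10. n6.lim = false  [a.cnt == true]
11. n9.sig = 13  [terminal]
12. n5.tag = false  [B.val > 0]
13. n5.mk = 29  [(if A.lim then A.tag else A.idx) + 23]
14. n10.val = -2  [B₀.mk + A₀.fin - 37]
15. n11.tag = false  [terminal]
16. n12.val = 12  [B₀.val + 14]
17. n13.cnt = true  [terminal]
18. n12.tag = false  [a.cnt == false]
19. n12.mk = 3  [B.val * -1 + 15]
20. n10.tag = true  [c.tag == false]
21. n10.mk = 19  [B₁.mk + 16]
22. n14.fin = -2  [(if B₁.tag then A₀.fin else B₁.mk) - 8]
23. n16.sig = 4  [terminal]
24. n17.lim = -8  [terminal]
25. n18.tag = true  [terminal]
26. n15.lab = false  [false]
27. n15.acc = -7  [h.sig + b.lim - 3]
28. n14.idx = 30  [S.acc + 37]
29. n14.tag = -7  [S.acc]
30. n14.lim = false  [S.acc > -7]
31. n4.idx = 2  [A₀.fin - 4]
32. n4.tag = 20  [20]
33. n4.lim = true  [A₁.lim == false]
34. n20.lim = -8  [terminal]
35. n21.env = true  [b.lim > -9]
36. n23.tag = false  [terminal]
37. n24.cnt = false  [terminal]
38. n25.tag = true  [terminal]
39. n22.lab = false  [c₁.tag == false]
40. n22.acc = 25  [25]
41. n21.cnt = 16  [S.acc - 9]
42. n21.lim = "qr"  ["qr"]
43. n19.lab = false  [b.lim > -8]
44. n19.acc = 13  [C.cnt * -2 + 45]
45. n2.lab = true  [A.tag > 19]
46. n2.acc = -7  [A.idx + f.tag - 16]
47. n0.lab = true  [c.tag and S₁.lab]
48. n0.acc = -4  [-4]

19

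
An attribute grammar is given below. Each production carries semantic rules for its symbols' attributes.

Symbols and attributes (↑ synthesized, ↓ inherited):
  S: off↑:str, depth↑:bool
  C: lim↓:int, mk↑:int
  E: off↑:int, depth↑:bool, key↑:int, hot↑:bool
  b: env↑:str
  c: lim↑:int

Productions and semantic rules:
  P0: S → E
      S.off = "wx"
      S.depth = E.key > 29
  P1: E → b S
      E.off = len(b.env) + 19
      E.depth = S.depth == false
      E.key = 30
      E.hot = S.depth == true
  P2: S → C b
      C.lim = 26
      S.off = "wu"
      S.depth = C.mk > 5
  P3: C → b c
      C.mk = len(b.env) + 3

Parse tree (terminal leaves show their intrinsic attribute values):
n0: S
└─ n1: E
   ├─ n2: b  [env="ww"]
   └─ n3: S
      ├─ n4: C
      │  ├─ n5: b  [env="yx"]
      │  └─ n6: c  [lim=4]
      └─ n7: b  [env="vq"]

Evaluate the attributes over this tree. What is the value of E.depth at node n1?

1. n2.env = "ww"  [terminal]
2. n4.lim = 26  [26]
3. n5.env = "yx"  [terminal]
4. n6.lim = 4  [terminal]
5. n4.mk = 5  [len(b.env) + 3]
6. n7.env = "vq"  [terminal]
7. n3.off = "wu"  ["wu"]
8. n3.depth = false  [C.mk > 5]
9. n1.off = 21  [len(b.env) + 19]
10. n1.depth = true  [S.depth == false]
11. n1.key = 30  [30]
12. n1.hot = false  [S.depth == true]
13. n0.off = "wx"  ["wx"]
14. n0.depth = true  [E.key > 29]

true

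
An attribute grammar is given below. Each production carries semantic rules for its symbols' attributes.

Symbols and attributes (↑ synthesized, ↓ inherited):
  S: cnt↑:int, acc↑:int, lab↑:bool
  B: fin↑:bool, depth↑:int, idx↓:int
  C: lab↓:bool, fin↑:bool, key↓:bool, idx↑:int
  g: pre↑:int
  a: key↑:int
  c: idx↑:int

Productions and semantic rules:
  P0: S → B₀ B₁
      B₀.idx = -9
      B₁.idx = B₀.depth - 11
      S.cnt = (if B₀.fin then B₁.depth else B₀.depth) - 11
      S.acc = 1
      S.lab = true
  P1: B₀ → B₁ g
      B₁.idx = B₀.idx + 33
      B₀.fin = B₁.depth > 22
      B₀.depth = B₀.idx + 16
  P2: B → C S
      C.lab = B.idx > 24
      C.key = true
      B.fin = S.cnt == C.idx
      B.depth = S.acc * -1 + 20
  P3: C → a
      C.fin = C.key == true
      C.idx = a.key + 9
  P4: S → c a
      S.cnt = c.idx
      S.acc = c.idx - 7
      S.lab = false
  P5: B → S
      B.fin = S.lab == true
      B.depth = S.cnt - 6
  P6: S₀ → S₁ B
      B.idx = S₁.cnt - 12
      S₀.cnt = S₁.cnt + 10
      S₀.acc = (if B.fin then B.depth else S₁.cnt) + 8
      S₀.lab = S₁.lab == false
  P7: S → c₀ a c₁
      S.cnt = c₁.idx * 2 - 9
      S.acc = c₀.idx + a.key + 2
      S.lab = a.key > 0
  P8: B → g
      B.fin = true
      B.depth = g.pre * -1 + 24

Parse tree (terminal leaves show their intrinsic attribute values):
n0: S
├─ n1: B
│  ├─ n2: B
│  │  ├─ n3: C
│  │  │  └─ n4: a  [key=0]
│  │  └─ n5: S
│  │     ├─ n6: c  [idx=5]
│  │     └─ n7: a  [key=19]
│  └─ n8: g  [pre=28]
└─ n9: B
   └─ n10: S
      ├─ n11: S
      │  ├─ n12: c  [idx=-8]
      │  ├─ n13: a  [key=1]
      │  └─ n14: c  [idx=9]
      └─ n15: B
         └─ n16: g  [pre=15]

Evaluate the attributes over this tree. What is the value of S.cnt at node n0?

-4

1. n1.idx = -9  [-9]
2. n2.idx = 24  [B₀.idx + 33]
3. n3.lab = false  [B.idx > 24]
4. n3.key = true  [true]
5. n4.key = 0  [terminal]
6. n3.fin = true  [C.key == true]
7. n3.idx = 9  [a.key + 9]
8. n6.idx = 5  [terminal]
9. n7.key = 19  [terminal]
10. n5.cnt = 5  [c.idx]
11. n5.acc = -2  [c.idx - 7]
12. n5.lab = false  [false]
13. n2.fin = false  [S.cnt == C.idx]
14. n2.depth = 22  [S.acc * -1 + 20]
15. n8.pre = 28  [terminal]
16. n1.fin = false  [B₁.depth > 22]
17. n1.depth = 7  [B₀.idx + 16]
18. n9.idx = -4  [B₀.depth - 11]
19. n12.idx = -8  [terminal]
20. n13.key = 1  [terminal]
21. n14.idx = 9  [terminal]
22. n11.cnt = 9  [c₁.idx * 2 - 9]
23. n11.acc = -5  [c₀.idx + a.key + 2]
24. n11.lab = true  [a.key > 0]
25. n15.idx = -3  [S₁.cnt - 12]
26. n16.pre = 15  [terminal]
27. n15.fin = true  [true]
28. n15.depth = 9  [g.pre * -1 + 24]
29. n10.cnt = 19  [S₁.cnt + 10]
30. n10.acc = 17  [(if B.fin then B.depth else S₁.cnt) + 8]
31. n10.lab = false  [S₁.lab == false]
32. n9.fin = false  [S.lab == true]
33. n9.depth = 13  [S.cnt - 6]
34. n0.cnt = -4  [(if B₀.fin then B₁.depth else B₀.depth) - 11]
35. n0.acc = 1  [1]
36. n0.lab = true  [true]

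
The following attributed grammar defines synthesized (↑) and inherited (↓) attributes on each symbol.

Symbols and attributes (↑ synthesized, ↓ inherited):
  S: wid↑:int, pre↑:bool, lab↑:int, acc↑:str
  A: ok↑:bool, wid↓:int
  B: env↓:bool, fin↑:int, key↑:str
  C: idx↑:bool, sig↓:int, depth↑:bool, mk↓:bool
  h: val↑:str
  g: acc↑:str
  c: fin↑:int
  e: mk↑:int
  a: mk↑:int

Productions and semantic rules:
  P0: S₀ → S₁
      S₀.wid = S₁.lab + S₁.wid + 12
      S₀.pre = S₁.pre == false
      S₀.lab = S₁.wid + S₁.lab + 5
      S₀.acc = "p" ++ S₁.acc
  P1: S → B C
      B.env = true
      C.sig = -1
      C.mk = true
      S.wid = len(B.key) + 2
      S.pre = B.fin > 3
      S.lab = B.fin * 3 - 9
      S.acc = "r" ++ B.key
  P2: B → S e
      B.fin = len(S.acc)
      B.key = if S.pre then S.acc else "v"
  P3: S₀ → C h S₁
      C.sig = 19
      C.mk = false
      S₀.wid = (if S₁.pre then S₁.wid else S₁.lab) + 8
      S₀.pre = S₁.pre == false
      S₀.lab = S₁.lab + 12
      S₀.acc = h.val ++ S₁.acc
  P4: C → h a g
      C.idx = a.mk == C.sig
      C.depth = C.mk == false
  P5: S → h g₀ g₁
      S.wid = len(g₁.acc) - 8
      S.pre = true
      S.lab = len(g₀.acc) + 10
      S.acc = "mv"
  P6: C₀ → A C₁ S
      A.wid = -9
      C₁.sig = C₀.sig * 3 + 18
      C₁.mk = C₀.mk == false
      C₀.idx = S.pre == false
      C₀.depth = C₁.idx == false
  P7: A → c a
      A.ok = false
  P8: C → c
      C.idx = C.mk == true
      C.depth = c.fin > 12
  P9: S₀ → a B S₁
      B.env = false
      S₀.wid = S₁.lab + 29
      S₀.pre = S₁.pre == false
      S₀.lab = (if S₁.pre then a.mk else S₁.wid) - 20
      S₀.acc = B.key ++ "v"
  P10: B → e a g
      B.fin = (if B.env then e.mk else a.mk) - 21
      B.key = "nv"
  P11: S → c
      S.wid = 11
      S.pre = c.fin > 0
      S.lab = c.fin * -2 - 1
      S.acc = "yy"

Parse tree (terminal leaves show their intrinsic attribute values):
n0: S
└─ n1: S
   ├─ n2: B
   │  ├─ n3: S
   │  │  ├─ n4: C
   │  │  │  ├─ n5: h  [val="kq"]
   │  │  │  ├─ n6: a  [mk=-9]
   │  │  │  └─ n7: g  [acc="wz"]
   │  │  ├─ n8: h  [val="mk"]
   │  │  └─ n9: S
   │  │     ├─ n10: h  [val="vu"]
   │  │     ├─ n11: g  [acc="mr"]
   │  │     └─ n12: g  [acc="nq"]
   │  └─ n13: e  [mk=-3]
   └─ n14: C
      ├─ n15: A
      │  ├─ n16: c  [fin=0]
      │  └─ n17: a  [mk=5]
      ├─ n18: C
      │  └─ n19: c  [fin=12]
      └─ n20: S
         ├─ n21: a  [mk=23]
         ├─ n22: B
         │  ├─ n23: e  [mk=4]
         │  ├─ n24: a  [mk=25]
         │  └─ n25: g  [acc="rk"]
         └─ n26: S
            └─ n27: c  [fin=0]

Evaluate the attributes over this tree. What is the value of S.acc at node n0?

1. n2.env = true  [true]
2. n4.sig = 19  [19]
3. n4.mk = false  [false]
4. n5.val = "kq"  [terminal]
5. n6.mk = -9  [terminal]
6. n7.acc = "wz"  [terminal]
7. n4.idx = false  [a.mk == C.sig]
8. n4.depth = true  [C.mk == false]
9. n8.val = "mk"  [terminal]
10. n10.val = "vu"  [terminal]
11. n11.acc = "mr"  [terminal]
12. n12.acc = "nq"  [terminal]
13. n9.wid = -6  [len(g₁.acc) - 8]
14. n9.pre = true  [true]
15. n9.lab = 12  [len(g₀.acc) + 10]
16. n9.acc = "mv"  ["mv"]
17. n3.wid = 2  [(if S₁.pre then S₁.wid else S₁.lab) + 8]
18. n3.pre = false  [S₁.pre == false]
19. n3.lab = 24  [S₁.lab + 12]
20. n3.acc = "mkmv"  [h.val ++ S₁.acc]
21. n13.mk = -3  [terminal]
22. n2.fin = 4  [len(S.acc)]
23. n2.key = "v"  [if S.pre then S.acc else "v"]
24. n14.sig = -1  [-1]
25. n14.mk = true  [true]
26. n15.wid = -9  [-9]
27. n16.fin = 0  [terminal]
28. n17.mk = 5  [terminal]
29. n15.ok = false  [false]
30. n18.sig = 15  [C₀.sig * 3 + 18]
31. n18.mk = false  [C₀.mk == false]
32. n19.fin = 12  [terminal]
33. n18.idx = false  [C.mk == true]
34. n18.depth = false  [c.fin > 12]
35. n21.mk = 23  [terminal]
36. n22.env = false  [false]
37. n23.mk = 4  [terminal]
38. n24.mk = 25  [terminal]
39. n25.acc = "rk"  [terminal]
40. n22.fin = 4  [(if B.env then e.mk else a.mk) - 21]
41. n22.key = "nv"  ["nv"]
42. n27.fin = 0  [terminal]
43. n26.wid = 11  [11]
44. n26.pre = false  [c.fin > 0]
45. n26.lab = -1  [c.fin * -2 - 1]
46. n26.acc = "yy"  ["yy"]
47. n20.wid = 28  [S₁.lab + 29]
48. n20.pre = true  [S₁.pre == false]
49. n20.lab = -9  [(if S₁.pre then a.mk else S₁.wid) - 20]
50. n20.acc = "nvv"  [B.key ++ "v"]
51. n14.idx = false  [S.pre == false]
52. n14.depth = true  [C₁.idx == false]
53. n1.wid = 3  [len(B.key) + 2]
54. n1.pre = true  [B.fin > 3]
55. n1.lab = 3  [B.fin * 3 - 9]
56. n1.acc = "rv"  ["r" ++ B.key]
57. n0.wid = 18  [S₁.lab + S₁.wid + 12]
58. n0.pre = false  [S₁.pre == false]
59. n0.lab = 11  [S₁.wid + S₁.lab + 5]
60. n0.acc = "prv"  ["p" ++ S₁.acc]

"prv"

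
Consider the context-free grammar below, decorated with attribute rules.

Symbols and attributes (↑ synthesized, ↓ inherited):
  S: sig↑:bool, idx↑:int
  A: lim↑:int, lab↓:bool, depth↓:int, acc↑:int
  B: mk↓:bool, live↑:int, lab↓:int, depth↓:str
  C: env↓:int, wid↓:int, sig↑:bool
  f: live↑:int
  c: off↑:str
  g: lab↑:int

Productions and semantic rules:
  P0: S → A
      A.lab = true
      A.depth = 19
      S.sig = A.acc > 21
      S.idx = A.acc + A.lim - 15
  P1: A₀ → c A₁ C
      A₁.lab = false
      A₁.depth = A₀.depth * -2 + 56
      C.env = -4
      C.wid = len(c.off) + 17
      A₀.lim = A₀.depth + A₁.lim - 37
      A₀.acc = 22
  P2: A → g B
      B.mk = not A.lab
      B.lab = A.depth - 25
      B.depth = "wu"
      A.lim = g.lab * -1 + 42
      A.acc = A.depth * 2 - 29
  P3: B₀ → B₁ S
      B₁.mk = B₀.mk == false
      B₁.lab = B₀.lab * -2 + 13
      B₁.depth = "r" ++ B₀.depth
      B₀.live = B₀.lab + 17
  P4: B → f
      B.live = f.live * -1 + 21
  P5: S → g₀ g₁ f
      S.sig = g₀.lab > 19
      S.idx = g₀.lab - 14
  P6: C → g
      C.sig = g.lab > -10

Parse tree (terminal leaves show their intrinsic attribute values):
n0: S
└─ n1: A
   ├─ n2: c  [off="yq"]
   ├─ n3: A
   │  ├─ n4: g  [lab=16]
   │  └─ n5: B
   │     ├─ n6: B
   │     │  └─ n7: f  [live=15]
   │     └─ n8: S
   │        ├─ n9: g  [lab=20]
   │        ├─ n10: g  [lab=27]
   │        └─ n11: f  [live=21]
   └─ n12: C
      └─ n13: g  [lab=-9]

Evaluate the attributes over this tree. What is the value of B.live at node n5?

1. n1.lab = true  [true]
2. n1.depth = 19  [19]
3. n2.off = "yq"  [terminal]
4. n3.lab = false  [false]
5. n3.depth = 18  [A₀.depth * -2 + 56]
6. n4.lab = 16  [terminal]
7. n5.mk = true  [not A.lab]
8. n5.lab = -7  [A.depth - 25]
9. n5.depth = "wu"  ["wu"]
10. n6.mk = false  [B₀.mk == false]
11. n6.lab = 27  [B₀.lab * -2 + 13]
12. n6.depth = "rwu"  ["r" ++ B₀.depth]
13. n7.live = 15  [terminal]
14. n6.live = 6  [f.live * -1 + 21]
15. n9.lab = 20  [terminal]
16. n10.lab = 27  [terminal]
17. n11.live = 21  [terminal]
18. n8.sig = true  [g₀.lab > 19]
19. n8.idx = 6  [g₀.lab - 14]
20. n5.live = 10  [B₀.lab + 17]
21. n3.lim = 26  [g.lab * -1 + 42]
22. n3.acc = 7  [A.depth * 2 - 29]
23. n12.env = -4  [-4]
24. n12.wid = 19  [len(c.off) + 17]
25. n13.lab = -9  [terminal]
26. n12.sig = true  [g.lab > -10]
27. n1.lim = 8  [A₀.depth + A₁.lim - 37]
28. n1.acc = 22  [22]
29. n0.sig = true  [A.acc > 21]
30. n0.idx = 15  [A.acc + A.lim - 15]

10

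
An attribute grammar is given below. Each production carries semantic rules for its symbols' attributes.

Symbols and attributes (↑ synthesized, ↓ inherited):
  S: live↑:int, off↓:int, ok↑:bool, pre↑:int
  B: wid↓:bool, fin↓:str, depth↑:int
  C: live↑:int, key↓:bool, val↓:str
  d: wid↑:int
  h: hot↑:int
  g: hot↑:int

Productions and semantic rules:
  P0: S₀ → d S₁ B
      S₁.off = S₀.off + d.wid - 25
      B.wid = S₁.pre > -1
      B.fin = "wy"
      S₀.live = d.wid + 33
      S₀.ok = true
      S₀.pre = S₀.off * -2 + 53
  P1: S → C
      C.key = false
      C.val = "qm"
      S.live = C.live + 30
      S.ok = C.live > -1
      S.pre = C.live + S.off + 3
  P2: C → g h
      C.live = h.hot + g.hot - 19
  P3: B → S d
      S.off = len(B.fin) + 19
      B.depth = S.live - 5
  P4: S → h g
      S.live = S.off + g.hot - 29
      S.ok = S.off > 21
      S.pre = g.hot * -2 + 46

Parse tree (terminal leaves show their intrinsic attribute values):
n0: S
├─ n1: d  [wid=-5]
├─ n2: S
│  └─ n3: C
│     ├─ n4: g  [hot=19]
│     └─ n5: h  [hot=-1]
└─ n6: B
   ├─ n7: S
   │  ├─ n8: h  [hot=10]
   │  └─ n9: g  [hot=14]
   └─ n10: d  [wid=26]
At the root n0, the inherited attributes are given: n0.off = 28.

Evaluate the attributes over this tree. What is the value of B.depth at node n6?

1. n0.off = 28  [given at root]
2. n1.wid = -5  [terminal]
3. n2.off = -2  [S₀.off + d.wid - 25]
4. n3.key = false  [false]
5. n3.val = "qm"  ["qm"]
6. n4.hot = 19  [terminal]
7. n5.hot = -1  [terminal]
8. n3.live = -1  [h.hot + g.hot - 19]
9. n2.live = 29  [C.live + 30]
10. n2.ok = false  [C.live > -1]
11. n2.pre = 0  [C.live + S.off + 3]
12. n6.wid = true  [S₁.pre > -1]
13. n6.fin = "wy"  ["wy"]
14. n7.off = 21  [len(B.fin) + 19]
15. n8.hot = 10  [terminal]
16. n9.hot = 14  [terminal]
17. n7.live = 6  [S.off + g.hot - 29]
18. n7.ok = false  [S.off > 21]
19. n7.pre = 18  [g.hot * -2 + 46]
20. n10.wid = 26  [terminal]
21. n6.depth = 1  [S.live - 5]
22. n0.live = 28  [d.wid + 33]
23. n0.ok = true  [true]
24. n0.pre = -3  [S₀.off * -2 + 53]

1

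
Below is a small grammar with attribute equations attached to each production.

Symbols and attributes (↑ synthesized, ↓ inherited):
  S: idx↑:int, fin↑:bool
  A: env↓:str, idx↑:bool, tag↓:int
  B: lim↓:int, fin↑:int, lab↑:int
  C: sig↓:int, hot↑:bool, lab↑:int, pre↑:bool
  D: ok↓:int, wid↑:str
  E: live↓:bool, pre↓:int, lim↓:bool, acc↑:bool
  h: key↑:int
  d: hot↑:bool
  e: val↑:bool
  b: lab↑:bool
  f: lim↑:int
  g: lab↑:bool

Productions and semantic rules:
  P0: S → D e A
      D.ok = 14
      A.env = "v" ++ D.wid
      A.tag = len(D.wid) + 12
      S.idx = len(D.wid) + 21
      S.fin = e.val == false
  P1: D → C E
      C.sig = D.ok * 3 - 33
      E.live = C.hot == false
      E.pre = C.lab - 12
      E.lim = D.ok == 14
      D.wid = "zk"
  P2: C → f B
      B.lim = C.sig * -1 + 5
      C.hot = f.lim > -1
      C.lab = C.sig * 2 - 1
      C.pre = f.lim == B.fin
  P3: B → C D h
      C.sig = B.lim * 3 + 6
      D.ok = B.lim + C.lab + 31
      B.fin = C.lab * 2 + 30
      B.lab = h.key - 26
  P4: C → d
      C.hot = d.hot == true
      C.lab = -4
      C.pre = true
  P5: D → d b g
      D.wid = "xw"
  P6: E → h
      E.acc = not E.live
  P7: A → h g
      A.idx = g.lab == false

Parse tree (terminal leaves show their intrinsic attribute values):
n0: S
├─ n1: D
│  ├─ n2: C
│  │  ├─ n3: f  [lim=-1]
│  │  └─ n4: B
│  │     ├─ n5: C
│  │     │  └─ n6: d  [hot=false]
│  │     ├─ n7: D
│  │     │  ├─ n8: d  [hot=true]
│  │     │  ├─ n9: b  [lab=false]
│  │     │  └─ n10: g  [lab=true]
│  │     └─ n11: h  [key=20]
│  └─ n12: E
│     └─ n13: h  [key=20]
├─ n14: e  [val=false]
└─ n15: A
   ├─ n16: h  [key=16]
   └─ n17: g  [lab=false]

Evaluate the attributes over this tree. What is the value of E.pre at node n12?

1. n1.ok = 14  [14]
2. n2.sig = 9  [D.ok * 3 - 33]
3. n3.lim = -1  [terminal]
4. n4.lim = -4  [C.sig * -1 + 5]
5. n5.sig = -6  [B.lim * 3 + 6]
6. n6.hot = false  [terminal]
7. n5.hot = false  [d.hot == true]
8. n5.lab = -4  [-4]
9. n5.pre = true  [true]
10. n7.ok = 23  [B.lim + C.lab + 31]
11. n8.hot = true  [terminal]
12. n9.lab = false  [terminal]
13. n10.lab = true  [terminal]
14. n7.wid = "xw"  ["xw"]
15. n11.key = 20  [terminal]
16. n4.fin = 22  [C.lab * 2 + 30]
17. n4.lab = -6  [h.key - 26]
18. n2.hot = false  [f.lim > -1]
19. n2.lab = 17  [C.sig * 2 - 1]
20. n2.pre = false  [f.lim == B.fin]
21. n12.live = true  [C.hot == false]
22. n12.pre = 5  [C.lab - 12]
23. n12.lim = true  [D.ok == 14]
24. n13.key = 20  [terminal]
25. n12.acc = false  [not E.live]
26. n1.wid = "zk"  ["zk"]
27. n14.val = false  [terminal]
28. n15.env = "vzk"  ["v" ++ D.wid]
29. n15.tag = 14  [len(D.wid) + 12]
30. n16.key = 16  [terminal]
31. n17.lab = false  [terminal]
32. n15.idx = true  [g.lab == false]
33. n0.idx = 23  [len(D.wid) + 21]
34. n0.fin = true  [e.val == false]

5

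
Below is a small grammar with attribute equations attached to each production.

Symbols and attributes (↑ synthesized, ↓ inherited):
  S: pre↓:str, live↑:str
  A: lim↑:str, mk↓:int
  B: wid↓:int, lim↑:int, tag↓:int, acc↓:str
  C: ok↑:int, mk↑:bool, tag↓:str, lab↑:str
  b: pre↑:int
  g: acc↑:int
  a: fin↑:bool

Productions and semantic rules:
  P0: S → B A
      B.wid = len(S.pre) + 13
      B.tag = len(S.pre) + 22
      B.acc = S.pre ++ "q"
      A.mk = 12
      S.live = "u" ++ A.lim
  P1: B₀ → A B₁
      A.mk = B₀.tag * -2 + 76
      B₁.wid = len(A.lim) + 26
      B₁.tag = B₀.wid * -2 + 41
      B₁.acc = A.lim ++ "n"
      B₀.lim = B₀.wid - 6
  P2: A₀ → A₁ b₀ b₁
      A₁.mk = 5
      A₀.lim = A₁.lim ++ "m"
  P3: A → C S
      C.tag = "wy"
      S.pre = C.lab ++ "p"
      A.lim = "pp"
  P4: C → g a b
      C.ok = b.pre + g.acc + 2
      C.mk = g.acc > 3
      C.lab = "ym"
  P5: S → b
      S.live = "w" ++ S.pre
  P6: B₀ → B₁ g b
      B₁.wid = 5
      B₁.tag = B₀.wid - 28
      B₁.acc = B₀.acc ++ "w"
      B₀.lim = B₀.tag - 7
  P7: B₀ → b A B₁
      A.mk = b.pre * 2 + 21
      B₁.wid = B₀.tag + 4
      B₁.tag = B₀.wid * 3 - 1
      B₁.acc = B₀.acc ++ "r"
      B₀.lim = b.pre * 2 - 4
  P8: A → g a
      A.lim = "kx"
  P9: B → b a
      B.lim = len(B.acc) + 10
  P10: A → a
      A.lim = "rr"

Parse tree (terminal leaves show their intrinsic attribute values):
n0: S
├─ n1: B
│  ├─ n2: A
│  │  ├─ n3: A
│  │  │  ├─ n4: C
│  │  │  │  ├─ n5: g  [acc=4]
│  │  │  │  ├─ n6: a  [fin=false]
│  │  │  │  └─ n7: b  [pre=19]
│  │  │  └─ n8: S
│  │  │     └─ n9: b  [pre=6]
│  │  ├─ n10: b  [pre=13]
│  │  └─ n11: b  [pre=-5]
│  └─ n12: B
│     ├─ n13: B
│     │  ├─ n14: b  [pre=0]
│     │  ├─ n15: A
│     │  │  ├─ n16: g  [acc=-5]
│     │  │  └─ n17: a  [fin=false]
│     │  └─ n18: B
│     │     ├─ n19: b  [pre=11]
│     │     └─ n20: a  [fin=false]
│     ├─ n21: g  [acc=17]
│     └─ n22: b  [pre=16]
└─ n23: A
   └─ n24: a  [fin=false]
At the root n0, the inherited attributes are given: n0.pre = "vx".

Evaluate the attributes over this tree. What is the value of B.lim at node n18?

1. n0.pre = "vx"  [given at root]
2. n1.wid = 15  [len(S.pre) + 13]
3. n1.tag = 24  [len(S.pre) + 22]
4. n1.acc = "vxq"  [S.pre ++ "q"]
5. n2.mk = 28  [B₀.tag * -2 + 76]
6. n3.mk = 5  [5]
7. n4.tag = "wy"  ["wy"]
8. n5.acc = 4  [terminal]
9. n6.fin = false  [terminal]
10. n7.pre = 19  [terminal]
11. n4.ok = 25  [b.pre + g.acc + 2]
12. n4.mk = true  [g.acc > 3]
13. n4.lab = "ym"  ["ym"]
14. n8.pre = "ymp"  [C.lab ++ "p"]
15. n9.pre = 6  [terminal]
16. n8.live = "wymp"  ["w" ++ S.pre]
17. n3.lim = "pp"  ["pp"]
18. n10.pre = 13  [terminal]
19. n11.pre = -5  [terminal]
20. n2.lim = "ppm"  [A₁.lim ++ "m"]
21. n12.wid = 29  [len(A.lim) + 26]
22. n12.tag = 11  [B₀.wid * -2 + 41]
23. n12.acc = "ppmn"  [A.lim ++ "n"]
24. n13.wid = 5  [5]
25. n13.tag = 1  [B₀.wid - 28]
26. n13.acc = "ppmnw"  [B₀.acc ++ "w"]
27. n14.pre = 0  [terminal]
28. n15.mk = 21  [b.pre * 2 + 21]
29. n16.acc = -5  [terminal]
30. n17.fin = false  [terminal]
31. n15.lim = "kx"  ["kx"]
32. n18.wid = 5  [B₀.tag + 4]
33. n18.tag = 14  [B₀.wid * 3 - 1]
34. n18.acc = "ppmnwr"  [B₀.acc ++ "r"]
35. n19.pre = 11  [terminal]
36. n20.fin = false  [terminal]
37. n18.lim = 16  [len(B.acc) + 10]
38. n13.lim = -4  [b.pre * 2 - 4]
39. n21.acc = 17  [terminal]
40. n22.pre = 16  [terminal]
41. n12.lim = 4  [B₀.tag - 7]
42. n1.lim = 9  [B₀.wid - 6]
43. n23.mk = 12  [12]
44. n24.fin = false  [terminal]
45. n23.lim = "rr"  ["rr"]
46. n0.live = "urr"  ["u" ++ A.lim]

16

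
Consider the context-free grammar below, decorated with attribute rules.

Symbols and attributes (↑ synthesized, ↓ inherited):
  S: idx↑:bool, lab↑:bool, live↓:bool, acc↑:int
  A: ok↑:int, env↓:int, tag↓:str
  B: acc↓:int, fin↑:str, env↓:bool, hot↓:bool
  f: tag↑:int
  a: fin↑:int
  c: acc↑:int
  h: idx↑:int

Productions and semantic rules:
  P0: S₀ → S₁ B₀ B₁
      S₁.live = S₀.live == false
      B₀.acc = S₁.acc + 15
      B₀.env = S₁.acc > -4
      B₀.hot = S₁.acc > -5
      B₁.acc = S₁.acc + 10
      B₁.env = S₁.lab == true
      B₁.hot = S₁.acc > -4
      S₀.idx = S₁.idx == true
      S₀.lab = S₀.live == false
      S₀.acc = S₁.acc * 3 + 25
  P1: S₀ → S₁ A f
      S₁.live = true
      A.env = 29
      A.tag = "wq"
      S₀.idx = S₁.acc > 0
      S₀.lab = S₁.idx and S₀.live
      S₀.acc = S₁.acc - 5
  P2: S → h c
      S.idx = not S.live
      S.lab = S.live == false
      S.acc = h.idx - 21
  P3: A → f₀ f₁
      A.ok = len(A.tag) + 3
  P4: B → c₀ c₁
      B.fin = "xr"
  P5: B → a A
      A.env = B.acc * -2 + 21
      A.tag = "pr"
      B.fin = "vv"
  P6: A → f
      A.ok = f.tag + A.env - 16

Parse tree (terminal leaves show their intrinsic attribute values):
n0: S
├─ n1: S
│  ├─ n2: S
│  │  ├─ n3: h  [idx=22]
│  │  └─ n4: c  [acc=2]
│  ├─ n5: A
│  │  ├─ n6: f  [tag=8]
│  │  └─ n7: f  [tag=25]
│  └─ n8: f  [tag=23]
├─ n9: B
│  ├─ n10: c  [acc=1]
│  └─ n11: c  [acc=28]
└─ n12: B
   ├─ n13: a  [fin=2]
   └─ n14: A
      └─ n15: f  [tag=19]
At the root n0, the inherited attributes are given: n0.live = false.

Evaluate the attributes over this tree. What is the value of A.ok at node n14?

12

1. n0.live = false  [given at root]
2. n1.live = true  [S₀.live == false]
3. n2.live = true  [true]
4. n3.idx = 22  [terminal]
5. n4.acc = 2  [terminal]
6. n2.idx = false  [not S.live]
7. n2.lab = false  [S.live == false]
8. n2.acc = 1  [h.idx - 21]
9. n5.env = 29  [29]
10. n5.tag = "wq"  ["wq"]
11. n6.tag = 8  [terminal]
12. n7.tag = 25  [terminal]
13. n5.ok = 5  [len(A.tag) + 3]
14. n8.tag = 23  [terminal]
15. n1.idx = true  [S₁.acc > 0]
16. n1.lab = false  [S₁.idx and S₀.live]
17. n1.acc = -4  [S₁.acc - 5]
18. n9.acc = 11  [S₁.acc + 15]
19. n9.env = false  [S₁.acc > -4]
20. n9.hot = true  [S₁.acc > -5]
21. n10.acc = 1  [terminal]
22. n11.acc = 28  [terminal]
23. n9.fin = "xr"  ["xr"]
24. n12.acc = 6  [S₁.acc + 10]
25. n12.env = false  [S₁.lab == true]
26. n12.hot = false  [S₁.acc > -4]
27. n13.fin = 2  [terminal]
28. n14.env = 9  [B.acc * -2 + 21]
29. n14.tag = "pr"  ["pr"]
30. n15.tag = 19  [terminal]
31. n14.ok = 12  [f.tag + A.env - 16]
32. n12.fin = "vv"  ["vv"]
33. n0.idx = true  [S₁.idx == true]
34. n0.lab = true  [S₀.live == false]
35. n0.acc = 13  [S₁.acc * 3 + 25]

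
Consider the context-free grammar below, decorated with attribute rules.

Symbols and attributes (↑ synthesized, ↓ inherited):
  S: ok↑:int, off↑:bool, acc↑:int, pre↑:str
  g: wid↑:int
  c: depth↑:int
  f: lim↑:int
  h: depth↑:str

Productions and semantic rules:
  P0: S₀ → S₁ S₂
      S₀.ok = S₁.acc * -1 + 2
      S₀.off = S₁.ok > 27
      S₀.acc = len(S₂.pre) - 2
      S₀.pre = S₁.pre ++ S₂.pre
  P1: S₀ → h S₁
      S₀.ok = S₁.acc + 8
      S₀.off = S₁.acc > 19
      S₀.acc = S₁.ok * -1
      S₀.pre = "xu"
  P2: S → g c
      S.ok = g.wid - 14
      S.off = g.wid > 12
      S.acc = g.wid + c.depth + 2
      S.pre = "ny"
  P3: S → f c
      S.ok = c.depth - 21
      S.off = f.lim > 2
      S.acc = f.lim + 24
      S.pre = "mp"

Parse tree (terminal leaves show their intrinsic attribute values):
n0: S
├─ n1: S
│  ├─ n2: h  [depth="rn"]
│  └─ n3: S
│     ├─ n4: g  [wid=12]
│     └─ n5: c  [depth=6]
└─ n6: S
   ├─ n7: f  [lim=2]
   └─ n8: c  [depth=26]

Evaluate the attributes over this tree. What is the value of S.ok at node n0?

1. n2.depth = "rn"  [terminal]
2. n4.wid = 12  [terminal]
3. n5.depth = 6  [terminal]
4. n3.ok = -2  [g.wid - 14]
5. n3.off = false  [g.wid > 12]
6. n3.acc = 20  [g.wid + c.depth + 2]
7. n3.pre = "ny"  ["ny"]
8. n1.ok = 28  [S₁.acc + 8]
9. n1.off = true  [S₁.acc > 19]
10. n1.acc = 2  [S₁.ok * -1]
11. n1.pre = "xu"  ["xu"]
12. n7.lim = 2  [terminal]
13. n8.depth = 26  [terminal]
14. n6.ok = 5  [c.depth - 21]
15. n6.off = false  [f.lim > 2]
16. n6.acc = 26  [f.lim + 24]
17. n6.pre = "mp"  ["mp"]
18. n0.ok = 0  [S₁.acc * -1 + 2]
19. n0.off = true  [S₁.ok > 27]
20. n0.acc = 0  [len(S₂.pre) - 2]
21. n0.pre = "xump"  [S₁.pre ++ S₂.pre]

0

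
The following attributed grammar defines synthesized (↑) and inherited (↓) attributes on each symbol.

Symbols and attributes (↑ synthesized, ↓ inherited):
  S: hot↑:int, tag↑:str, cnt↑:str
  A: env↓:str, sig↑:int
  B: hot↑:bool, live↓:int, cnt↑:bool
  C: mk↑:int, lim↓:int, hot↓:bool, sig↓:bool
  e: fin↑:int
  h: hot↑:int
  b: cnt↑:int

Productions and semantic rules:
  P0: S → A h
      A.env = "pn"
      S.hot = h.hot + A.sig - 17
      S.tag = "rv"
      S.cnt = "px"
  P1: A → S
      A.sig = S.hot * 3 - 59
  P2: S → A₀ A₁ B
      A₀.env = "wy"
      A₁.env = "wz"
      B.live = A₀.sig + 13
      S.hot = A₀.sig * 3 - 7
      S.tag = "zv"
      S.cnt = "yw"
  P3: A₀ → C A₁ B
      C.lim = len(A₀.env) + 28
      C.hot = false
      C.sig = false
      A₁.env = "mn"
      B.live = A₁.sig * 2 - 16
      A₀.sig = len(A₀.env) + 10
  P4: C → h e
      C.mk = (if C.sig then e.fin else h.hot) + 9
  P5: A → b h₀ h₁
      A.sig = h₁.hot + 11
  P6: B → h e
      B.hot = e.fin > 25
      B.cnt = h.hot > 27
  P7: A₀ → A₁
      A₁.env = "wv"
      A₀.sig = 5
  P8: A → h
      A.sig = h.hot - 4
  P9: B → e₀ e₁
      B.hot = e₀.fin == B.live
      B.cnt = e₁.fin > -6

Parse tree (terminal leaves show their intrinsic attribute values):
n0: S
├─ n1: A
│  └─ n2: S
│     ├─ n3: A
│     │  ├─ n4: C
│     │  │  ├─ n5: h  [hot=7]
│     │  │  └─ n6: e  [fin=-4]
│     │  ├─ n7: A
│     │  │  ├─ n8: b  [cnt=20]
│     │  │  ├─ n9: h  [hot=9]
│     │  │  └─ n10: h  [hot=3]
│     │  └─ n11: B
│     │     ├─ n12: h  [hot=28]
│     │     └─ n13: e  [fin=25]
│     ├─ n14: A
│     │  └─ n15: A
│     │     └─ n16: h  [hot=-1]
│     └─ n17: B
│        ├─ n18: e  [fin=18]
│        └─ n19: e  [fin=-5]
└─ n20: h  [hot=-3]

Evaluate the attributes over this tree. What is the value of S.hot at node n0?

1. n1.env = "pn"  ["pn"]
2. n3.env = "wy"  ["wy"]
3. n4.lim = 30  [len(A₀.env) + 28]
4. n4.hot = false  [false]
5. n4.sig = false  [false]
6. n5.hot = 7  [terminal]
7. n6.fin = -4  [terminal]
8. n4.mk = 16  [(if C.sig then e.fin else h.hot) + 9]
9. n7.env = "mn"  ["mn"]
10. n8.cnt = 20  [terminal]
11. n9.hot = 9  [terminal]
12. n10.hot = 3  [terminal]
13. n7.sig = 14  [h₁.hot + 11]
14. n11.live = 12  [A₁.sig * 2 - 16]
15. n12.hot = 28  [terminal]
16. n13.fin = 25  [terminal]
17. n11.hot = false  [e.fin > 25]
18. n11.cnt = true  [h.hot > 27]
19. n3.sig = 12  [len(A₀.env) + 10]
20. n14.env = "wz"  ["wz"]
21. n15.env = "wv"  ["wv"]
22. n16.hot = -1  [terminal]
23. n15.sig = -5  [h.hot - 4]
24. n14.sig = 5  [5]
25. n17.live = 25  [A₀.sig + 13]
26. n18.fin = 18  [terminal]
27. n19.fin = -5  [terminal]
28. n17.hot = false  [e₀.fin == B.live]
29. n17.cnt = true  [e₁.fin > -6]
30. n2.hot = 29  [A₀.sig * 3 - 7]
31. n2.tag = "zv"  ["zv"]
32. n2.cnt = "yw"  ["yw"]
33. n1.sig = 28  [S.hot * 3 - 59]
34. n20.hot = -3  [terminal]
35. n0.hot = 8  [h.hot + A.sig - 17]
36. n0.tag = "rv"  ["rv"]
37. n0.cnt = "px"  ["px"]

8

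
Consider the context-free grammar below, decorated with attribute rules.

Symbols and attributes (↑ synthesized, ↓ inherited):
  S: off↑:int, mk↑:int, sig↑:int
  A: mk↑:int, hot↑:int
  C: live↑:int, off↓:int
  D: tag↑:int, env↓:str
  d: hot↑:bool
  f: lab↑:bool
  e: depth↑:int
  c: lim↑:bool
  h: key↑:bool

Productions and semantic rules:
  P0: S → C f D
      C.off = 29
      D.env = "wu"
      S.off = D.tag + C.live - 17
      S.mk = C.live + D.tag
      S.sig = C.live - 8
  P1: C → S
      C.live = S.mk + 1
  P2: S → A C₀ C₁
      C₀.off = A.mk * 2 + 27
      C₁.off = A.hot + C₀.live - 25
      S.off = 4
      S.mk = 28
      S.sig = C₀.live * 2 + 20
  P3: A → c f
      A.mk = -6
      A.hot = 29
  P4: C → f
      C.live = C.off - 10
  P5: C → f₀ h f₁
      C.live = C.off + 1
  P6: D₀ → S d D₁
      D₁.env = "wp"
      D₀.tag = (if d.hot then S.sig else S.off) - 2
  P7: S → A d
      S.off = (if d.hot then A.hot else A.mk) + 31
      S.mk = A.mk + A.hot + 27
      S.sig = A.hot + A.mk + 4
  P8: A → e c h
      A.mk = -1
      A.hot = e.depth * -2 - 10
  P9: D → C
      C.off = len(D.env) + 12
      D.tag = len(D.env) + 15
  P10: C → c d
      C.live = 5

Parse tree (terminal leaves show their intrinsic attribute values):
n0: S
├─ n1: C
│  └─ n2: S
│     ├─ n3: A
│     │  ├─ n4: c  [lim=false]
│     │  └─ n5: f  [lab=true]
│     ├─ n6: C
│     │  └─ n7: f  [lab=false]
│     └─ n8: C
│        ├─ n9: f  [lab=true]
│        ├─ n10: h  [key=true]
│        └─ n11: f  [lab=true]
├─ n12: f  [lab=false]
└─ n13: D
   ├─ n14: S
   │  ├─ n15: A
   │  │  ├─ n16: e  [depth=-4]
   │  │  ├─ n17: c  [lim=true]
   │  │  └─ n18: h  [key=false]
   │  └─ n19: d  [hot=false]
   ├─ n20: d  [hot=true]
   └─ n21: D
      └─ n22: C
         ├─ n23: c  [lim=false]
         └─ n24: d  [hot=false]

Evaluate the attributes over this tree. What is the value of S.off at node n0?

11

1. n1.off = 29  [29]
2. n4.lim = false  [terminal]
3. n5.lab = true  [terminal]
4. n3.mk = -6  [-6]
5. n3.hot = 29  [29]
6. n6.off = 15  [A.mk * 2 + 27]
7. n7.lab = false  [terminal]
8. n6.live = 5  [C.off - 10]
9. n8.off = 9  [A.hot + C₀.live - 25]
10. n9.lab = true  [terminal]
11. n10.key = true  [terminal]
12. n11.lab = true  [terminal]
13. n8.live = 10  [C.off + 1]
14. n2.off = 4  [4]
15. n2.mk = 28  [28]
16. n2.sig = 30  [C₀.live * 2 + 20]
17. n1.live = 29  [S.mk + 1]
18. n12.lab = false  [terminal]
19. n13.env = "wu"  ["wu"]
20. n16.depth = -4  [terminal]
21. n17.lim = true  [terminal]
22. n18.key = false  [terminal]
23. n15.mk = -1  [-1]
24. n15.hot = -2  [e.depth * -2 - 10]
25. n19.hot = false  [terminal]
26. n14.off = 30  [(if d.hot then A.hot else A.mk) + 31]
27. n14.mk = 24  [A.mk + A.hot + 27]
28. n14.sig = 1  [A.hot + A.mk + 4]
29. n20.hot = true  [terminal]
30. n21.env = "wp"  ["wp"]
31. n22.off = 14  [len(D.env) + 12]
32. n23.lim = false  [terminal]
33. n24.hot = false  [terminal]
34. n22.live = 5  [5]
35. n21.tag = 17  [len(D.env) + 15]
36. n13.tag = -1  [(if d.hot then S.sig else S.off) - 2]
37. n0.off = 11  [D.tag + C.live - 17]
38. n0.mk = 28  [C.live + D.tag]
39. n0.sig = 21  [C.live - 8]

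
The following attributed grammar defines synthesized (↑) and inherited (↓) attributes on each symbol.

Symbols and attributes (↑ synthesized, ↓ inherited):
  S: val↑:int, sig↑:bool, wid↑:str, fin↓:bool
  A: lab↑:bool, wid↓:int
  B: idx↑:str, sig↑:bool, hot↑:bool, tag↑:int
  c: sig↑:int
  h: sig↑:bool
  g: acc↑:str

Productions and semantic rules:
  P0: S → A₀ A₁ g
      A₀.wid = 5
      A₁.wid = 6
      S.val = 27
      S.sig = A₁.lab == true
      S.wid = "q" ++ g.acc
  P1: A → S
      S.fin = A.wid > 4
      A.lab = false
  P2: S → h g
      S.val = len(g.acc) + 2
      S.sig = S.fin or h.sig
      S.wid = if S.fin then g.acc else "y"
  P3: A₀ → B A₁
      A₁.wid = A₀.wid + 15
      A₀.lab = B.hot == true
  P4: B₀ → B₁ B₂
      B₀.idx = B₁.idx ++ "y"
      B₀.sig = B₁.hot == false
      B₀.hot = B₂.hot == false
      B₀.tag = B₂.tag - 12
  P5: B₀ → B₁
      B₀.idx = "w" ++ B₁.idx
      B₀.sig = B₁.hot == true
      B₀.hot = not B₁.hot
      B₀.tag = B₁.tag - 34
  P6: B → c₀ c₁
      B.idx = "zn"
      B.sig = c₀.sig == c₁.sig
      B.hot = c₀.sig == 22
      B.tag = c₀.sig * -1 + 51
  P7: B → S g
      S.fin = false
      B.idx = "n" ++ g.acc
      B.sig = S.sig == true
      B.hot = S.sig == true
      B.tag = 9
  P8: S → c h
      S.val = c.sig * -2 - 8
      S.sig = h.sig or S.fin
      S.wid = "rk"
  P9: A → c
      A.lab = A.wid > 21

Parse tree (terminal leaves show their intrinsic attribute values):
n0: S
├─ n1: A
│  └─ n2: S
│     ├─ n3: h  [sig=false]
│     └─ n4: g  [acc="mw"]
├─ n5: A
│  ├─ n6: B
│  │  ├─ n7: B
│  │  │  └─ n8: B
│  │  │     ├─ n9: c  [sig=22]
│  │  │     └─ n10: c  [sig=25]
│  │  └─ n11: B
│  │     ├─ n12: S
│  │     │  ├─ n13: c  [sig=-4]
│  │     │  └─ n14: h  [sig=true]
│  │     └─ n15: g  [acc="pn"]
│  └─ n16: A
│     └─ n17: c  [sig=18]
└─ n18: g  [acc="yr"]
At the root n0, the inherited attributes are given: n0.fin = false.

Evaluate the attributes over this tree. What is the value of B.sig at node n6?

1. n0.fin = false  [given at root]
2. n1.wid = 5  [5]
3. n2.fin = true  [A.wid > 4]
4. n3.sig = false  [terminal]
5. n4.acc = "mw"  [terminal]
6. n2.val = 4  [len(g.acc) + 2]
7. n2.sig = true  [S.fin or h.sig]
8. n2.wid = "mw"  [if S.fin then g.acc else "y"]
9. n1.lab = false  [false]
10. n5.wid = 6  [6]
11. n9.sig = 22  [terminal]
12. n10.sig = 25  [terminal]
13. n8.idx = "zn"  ["zn"]
14. n8.sig = false  [c₀.sig == c₁.sig]
15. n8.hot = true  [c₀.sig == 22]
16. n8.tag = 29  [c₀.sig * -1 + 51]
17. n7.idx = "wzn"  ["w" ++ B₁.idx]
18. n7.sig = true  [B₁.hot == true]
19. n7.hot = false  [not B₁.hot]
20. n7.tag = -5  [B₁.tag - 34]
21. n12.fin = false  [false]
22. n13.sig = -4  [terminal]
23. n14.sig = true  [terminal]
24. n12.val = 0  [c.sig * -2 - 8]
25. n12.sig = true  [h.sig or S.fin]
26. n12.wid = "rk"  ["rk"]
27. n15.acc = "pn"  [terminal]
28. n11.idx = "npn"  ["n" ++ g.acc]
29. n11.sig = true  [S.sig == true]
30. n11.hot = true  [S.sig == true]
31. n11.tag = 9  [9]
32. n6.idx = "wzny"  [B₁.idx ++ "y"]
33. n6.sig = true  [B₁.hot == false]
34. n6.hot = false  [B₂.hot == false]
35. n6.tag = -3  [B₂.tag - 12]
36. n16.wid = 21  [A₀.wid + 15]
37. n17.sig = 18  [terminal]
38. n16.lab = false  [A.wid > 21]
39. n5.lab = false  [B.hot == true]
40. n18.acc = "yr"  [terminal]
41. n0.val = 27  [27]
42. n0.sig = false  [A₁.lab == true]
43. n0.wid = "qyr"  ["q" ++ g.acc]

true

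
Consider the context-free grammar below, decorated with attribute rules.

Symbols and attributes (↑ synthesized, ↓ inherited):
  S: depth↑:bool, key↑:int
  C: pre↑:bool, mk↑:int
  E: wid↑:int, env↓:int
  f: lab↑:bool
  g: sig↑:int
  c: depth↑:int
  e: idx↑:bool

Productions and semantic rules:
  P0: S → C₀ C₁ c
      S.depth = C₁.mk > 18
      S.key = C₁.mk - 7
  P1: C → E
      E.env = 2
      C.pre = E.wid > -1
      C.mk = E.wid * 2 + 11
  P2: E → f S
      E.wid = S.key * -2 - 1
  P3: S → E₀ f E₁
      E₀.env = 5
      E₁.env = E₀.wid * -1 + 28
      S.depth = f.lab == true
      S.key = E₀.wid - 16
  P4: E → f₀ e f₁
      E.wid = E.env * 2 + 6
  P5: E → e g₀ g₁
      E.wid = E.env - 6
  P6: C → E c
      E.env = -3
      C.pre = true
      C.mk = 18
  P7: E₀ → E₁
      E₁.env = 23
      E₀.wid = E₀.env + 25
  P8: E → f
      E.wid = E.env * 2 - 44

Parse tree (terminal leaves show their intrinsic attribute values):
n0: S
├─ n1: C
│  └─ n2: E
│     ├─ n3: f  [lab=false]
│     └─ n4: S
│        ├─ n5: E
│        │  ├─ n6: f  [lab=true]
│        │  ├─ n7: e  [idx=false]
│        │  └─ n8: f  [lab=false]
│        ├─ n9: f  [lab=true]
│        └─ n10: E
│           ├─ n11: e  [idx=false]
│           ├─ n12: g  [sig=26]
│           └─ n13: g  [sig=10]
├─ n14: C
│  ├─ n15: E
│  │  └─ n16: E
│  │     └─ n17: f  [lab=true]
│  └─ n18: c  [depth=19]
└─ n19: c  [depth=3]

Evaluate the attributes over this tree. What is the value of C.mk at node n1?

9

1. n2.env = 2  [2]
2. n3.lab = false  [terminal]
3. n5.env = 5  [5]
4. n6.lab = true  [terminal]
5. n7.idx = false  [terminal]
6. n8.lab = false  [terminal]
7. n5.wid = 16  [E.env * 2 + 6]
8. n9.lab = true  [terminal]
9. n10.env = 12  [E₀.wid * -1 + 28]
10. n11.idx = false  [terminal]
11. n12.sig = 26  [terminal]
12. n13.sig = 10  [terminal]
13. n10.wid = 6  [E.env - 6]
14. n4.depth = true  [f.lab == true]
15. n4.key = 0  [E₀.wid - 16]
16. n2.wid = -1  [S.key * -2 - 1]
17. n1.pre = false  [E.wid > -1]
18. n1.mk = 9  [E.wid * 2 + 11]
19. n15.env = -3  [-3]
20. n16.env = 23  [23]
21. n17.lab = true  [terminal]
22. n16.wid = 2  [E.env * 2 - 44]
23. n15.wid = 22  [E₀.env + 25]
24. n18.depth = 19  [terminal]
25. n14.pre = true  [true]
26. n14.mk = 18  [18]
27. n19.depth = 3  [terminal]
28. n0.depth = false  [C₁.mk > 18]
29. n0.key = 11  [C₁.mk - 7]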